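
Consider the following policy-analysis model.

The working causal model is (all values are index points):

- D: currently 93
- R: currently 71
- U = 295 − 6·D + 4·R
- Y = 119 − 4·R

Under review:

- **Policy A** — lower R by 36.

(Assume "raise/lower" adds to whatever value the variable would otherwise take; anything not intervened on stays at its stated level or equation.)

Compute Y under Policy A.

Policy A (R − 36):
  R = 71 − 36 = 35
  Y = 119 − 4·35 = -21

-21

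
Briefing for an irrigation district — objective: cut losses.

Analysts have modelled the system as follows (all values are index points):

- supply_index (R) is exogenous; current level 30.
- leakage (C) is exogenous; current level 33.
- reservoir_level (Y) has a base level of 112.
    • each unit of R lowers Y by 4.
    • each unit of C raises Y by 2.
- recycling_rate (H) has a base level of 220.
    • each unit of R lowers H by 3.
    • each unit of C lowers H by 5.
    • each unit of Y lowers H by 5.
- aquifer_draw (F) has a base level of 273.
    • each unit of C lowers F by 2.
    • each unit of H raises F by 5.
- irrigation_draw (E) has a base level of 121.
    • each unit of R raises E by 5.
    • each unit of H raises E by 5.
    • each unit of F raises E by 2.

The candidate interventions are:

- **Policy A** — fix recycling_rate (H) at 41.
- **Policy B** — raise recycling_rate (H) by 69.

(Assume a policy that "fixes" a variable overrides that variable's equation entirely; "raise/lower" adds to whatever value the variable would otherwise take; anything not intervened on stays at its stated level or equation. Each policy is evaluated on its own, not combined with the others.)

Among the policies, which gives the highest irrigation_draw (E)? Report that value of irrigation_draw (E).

Policy A (H := 41):
  R = 30
  C = 33
  Y = 112 − 4·30 + 2·33 = 58
  H = 41
  F = 273 − 2·33 + 5·41 = 412
  E = 121 + 5·30 + 5·41 + 2·412 = 1300
Policy B (H + 69):
  R = 30
  C = 33
  Y = 112 − 4·30 + 2·33 = 58
  H = 220 − 3·30 − 5·33 − 5·58 (+69 from intervention) = -256
  F = 273 − 2·33 + 5·(-256) = -1073
  E = 121 + 5·30 + 5·(-256) + 2·(-1073) = -3155
Comparing — Policy A: E=1300, Policy B: E=-3155. Highest is 1300 (Policy A).

1300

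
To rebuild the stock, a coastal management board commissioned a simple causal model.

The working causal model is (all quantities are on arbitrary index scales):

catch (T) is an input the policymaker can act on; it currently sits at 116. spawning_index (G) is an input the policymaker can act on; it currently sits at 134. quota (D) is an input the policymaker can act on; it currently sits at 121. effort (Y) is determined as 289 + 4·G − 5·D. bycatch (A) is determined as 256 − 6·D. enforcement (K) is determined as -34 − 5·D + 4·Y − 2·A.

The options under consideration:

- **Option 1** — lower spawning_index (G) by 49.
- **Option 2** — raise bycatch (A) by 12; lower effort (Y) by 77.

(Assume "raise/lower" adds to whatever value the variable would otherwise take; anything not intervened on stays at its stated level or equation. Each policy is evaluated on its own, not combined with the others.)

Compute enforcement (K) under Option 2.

Option 2 (A + 12, Y − 77):
  G = 134
  D = 121
  Y = 289 + 4·134 − 5·121 (−77 from intervention) = 143
  A = 256 − 6·121 (+12 from intervention) = -458
  K = -34 − 5·121 + 4·143 − 2·(-458) = 849

849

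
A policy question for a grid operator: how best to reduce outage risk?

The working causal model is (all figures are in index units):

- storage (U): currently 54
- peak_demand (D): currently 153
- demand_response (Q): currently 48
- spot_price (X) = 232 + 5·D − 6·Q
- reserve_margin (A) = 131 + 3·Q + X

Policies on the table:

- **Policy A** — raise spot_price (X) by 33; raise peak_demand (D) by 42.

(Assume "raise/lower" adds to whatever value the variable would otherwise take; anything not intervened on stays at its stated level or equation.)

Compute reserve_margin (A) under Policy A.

1227

Policy A (X + 33, D + 42):
  D = 153 + 42 = 195
  Q = 48
  X = 232 + 5·195 − 6·48 (+33 from intervention) = 952
  A = 131 + 3·48 + 952 = 1227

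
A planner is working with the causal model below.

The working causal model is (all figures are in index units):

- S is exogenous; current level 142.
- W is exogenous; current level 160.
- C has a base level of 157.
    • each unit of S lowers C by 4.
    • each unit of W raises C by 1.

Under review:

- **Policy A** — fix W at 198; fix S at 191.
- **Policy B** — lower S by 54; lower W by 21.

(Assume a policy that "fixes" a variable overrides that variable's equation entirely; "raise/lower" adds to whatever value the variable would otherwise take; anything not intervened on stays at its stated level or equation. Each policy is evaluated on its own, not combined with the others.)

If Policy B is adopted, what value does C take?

Policy B (S − 54, W − 21):
  S = 142 − 54 = 88
  W = 160 − 21 = 139
  C = 157 − 4·88 + 139 = -56

-56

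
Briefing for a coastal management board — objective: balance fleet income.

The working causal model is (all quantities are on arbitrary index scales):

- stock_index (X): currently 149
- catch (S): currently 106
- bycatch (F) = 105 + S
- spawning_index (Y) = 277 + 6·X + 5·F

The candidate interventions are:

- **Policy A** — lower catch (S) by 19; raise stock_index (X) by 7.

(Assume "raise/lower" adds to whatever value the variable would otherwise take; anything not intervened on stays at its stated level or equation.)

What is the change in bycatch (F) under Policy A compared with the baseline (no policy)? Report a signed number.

Baseline:
  S = 106
  F = 105 + 106 = 211
Policy A (S − 19, X + 7):
  S = 106 − 19 = 87
  F = 105 + 87 = 192
Change in F: 192 − 211 = -19

-19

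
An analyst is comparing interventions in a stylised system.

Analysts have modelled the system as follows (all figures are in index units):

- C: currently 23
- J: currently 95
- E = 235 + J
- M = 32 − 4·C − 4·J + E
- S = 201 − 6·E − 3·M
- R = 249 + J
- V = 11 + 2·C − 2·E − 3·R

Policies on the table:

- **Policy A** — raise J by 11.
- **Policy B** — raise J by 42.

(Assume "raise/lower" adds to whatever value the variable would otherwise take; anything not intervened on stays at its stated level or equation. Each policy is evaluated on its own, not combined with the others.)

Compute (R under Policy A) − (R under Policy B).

-31

Policy A (J + 11):
  J = 95 + 11 = 106
  R = 249 + 106 = 355
Policy B (J + 42):
  J = 95 + 42 = 137
  R = 249 + 137 = 386
R: 355 − 386 = -31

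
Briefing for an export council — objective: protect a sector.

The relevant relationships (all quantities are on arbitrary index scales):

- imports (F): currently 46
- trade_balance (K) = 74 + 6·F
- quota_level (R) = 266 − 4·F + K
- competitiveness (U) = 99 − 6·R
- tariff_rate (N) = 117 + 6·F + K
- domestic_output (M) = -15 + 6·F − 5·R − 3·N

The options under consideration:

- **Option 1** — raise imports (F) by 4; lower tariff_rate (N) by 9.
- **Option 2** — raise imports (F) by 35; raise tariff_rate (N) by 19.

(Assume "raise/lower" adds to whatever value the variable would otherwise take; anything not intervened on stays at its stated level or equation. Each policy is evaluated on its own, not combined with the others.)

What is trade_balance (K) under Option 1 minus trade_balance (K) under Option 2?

-186

Option 1 (F + 4, N − 9):
  F = 46 + 4 = 50
  K = 74 + 6·50 = 374
Option 2 (F + 35, N + 19):
  F = 46 + 35 = 81
  K = 74 + 6·81 = 560
K: 374 − 560 = -186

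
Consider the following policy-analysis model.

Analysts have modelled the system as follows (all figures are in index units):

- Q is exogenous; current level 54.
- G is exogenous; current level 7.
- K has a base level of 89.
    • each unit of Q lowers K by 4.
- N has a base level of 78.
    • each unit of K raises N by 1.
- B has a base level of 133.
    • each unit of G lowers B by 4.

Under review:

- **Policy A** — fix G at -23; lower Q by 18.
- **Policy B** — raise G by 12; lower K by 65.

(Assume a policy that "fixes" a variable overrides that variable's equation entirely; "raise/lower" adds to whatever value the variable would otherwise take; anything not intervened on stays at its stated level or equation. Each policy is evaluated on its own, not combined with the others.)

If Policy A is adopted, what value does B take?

225

Policy A (G := -23, Q − 18):
  G = -23
  B = 133 − 4·(-23) = 225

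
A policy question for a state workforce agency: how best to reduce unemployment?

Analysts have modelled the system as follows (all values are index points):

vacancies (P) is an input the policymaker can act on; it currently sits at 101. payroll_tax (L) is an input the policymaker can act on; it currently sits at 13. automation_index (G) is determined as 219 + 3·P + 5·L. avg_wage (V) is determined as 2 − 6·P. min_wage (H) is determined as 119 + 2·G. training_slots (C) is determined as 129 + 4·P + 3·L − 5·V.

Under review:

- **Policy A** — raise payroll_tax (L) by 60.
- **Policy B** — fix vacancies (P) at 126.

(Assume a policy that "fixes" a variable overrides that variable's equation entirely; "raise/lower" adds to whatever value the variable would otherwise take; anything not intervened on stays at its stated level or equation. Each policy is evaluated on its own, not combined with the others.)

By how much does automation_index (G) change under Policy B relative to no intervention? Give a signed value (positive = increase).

75

Baseline:
  P = 101
  L = 13
  G = 219 + 3·101 + 5·13 = 587
Policy B (P := 126):
  P = 126
  L = 13
  G = 219 + 3·126 + 5·13 = 662
Change in G: 662 − 587 = 75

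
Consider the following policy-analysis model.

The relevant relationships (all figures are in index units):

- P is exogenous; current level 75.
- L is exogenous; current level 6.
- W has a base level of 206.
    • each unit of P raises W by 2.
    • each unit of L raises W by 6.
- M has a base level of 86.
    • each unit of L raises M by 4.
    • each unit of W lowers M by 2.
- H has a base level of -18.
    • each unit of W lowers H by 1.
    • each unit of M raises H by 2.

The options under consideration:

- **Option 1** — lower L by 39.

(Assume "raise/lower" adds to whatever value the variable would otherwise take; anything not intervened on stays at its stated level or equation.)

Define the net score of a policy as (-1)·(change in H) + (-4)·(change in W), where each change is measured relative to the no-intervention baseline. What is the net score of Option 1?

78

Baseline:
  P = 75
  L = 6
  W = 206 + 2·75 + 6·6 = 392
  M = 86 + 4·6 − 2·392 = -674
  H = -18 − 392 + 2·(-674) = -1758
Option 1 (L − 39):
  P = 75
  L = 6 − 39 = -33
  W = 206 + 2·75 + 6·(-33) = 158
  M = 86 + 4·(-33) − 2·158 = -362
  H = -18 − 158 + 2·(-362) = -900
ΔH = -900 − (-1758) = 858; ΔW = 158 − 392 = -234
Score = (-1)·858 + (-4)·(-234) = 78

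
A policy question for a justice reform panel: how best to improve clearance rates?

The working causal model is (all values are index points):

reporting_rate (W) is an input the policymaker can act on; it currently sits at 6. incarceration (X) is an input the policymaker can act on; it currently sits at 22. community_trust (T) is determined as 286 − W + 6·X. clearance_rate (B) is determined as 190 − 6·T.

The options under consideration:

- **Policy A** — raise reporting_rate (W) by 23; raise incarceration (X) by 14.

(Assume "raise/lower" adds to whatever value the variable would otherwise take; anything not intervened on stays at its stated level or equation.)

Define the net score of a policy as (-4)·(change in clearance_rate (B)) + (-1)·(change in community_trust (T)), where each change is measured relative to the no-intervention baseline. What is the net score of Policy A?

1403

Baseline:
  W = 6
  X = 22
  T = 286 − 6 + 6·22 = 412
  B = 190 − 6·412 = -2282
Policy A (W + 23, X + 14):
  W = 6 + 23 = 29
  X = 22 + 14 = 36
  T = 286 − 29 + 6·36 = 473
  B = 190 − 6·473 = -2648
ΔB = -2648 − (-2282) = -366; ΔT = 473 − 412 = 61
Score = (-4)·(-366) + (-1)·61 = 1403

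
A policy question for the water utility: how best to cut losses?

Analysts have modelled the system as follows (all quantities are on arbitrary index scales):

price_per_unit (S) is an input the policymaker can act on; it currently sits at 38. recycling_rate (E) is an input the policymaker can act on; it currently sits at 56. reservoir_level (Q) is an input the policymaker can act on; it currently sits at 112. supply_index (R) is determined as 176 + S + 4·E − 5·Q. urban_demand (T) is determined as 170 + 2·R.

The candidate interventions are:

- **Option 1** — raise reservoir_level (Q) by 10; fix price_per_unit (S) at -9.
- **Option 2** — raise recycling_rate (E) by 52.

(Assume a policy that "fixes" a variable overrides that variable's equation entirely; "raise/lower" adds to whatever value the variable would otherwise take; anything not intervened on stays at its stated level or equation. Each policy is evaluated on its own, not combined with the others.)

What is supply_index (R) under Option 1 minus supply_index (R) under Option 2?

-305

Option 1 (Q + 10, S := -9):
  S = -9
  E = 56
  Q = 112 + 10 = 122
  R = 176 + (-9) + 4·56 − 5·122 = -219
Option 2 (E + 52):
  S = 38
  E = 56 + 52 = 108
  Q = 112
  R = 176 + 38 + 4·108 − 5·112 = 86
R: -219 − 86 = -305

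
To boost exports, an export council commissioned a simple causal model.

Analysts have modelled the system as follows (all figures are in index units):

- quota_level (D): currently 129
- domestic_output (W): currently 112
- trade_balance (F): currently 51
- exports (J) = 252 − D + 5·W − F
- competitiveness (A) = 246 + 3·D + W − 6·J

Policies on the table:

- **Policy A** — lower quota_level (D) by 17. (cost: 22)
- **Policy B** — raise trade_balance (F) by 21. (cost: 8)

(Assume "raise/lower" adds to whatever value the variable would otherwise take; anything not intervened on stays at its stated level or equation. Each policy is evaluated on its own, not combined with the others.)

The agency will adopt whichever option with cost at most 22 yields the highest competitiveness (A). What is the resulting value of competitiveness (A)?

-2921

Policy A (D − 17):
  D = 129 − 17 = 112
  W = 112
  F = 51
  J = 252 − 112 + 5·112 − 51 = 649
  A = 246 + 3·112 + 112 − 6·649 = -3200
Policy B (F + 21):
  D = 129
  W = 112
  F = 51 + 21 = 72
  J = 252 − 129 + 5·112 − 72 = 611
  A = 246 + 3·129 + 112 − 6·611 = -2921
Comparing — Policy A: A=-3200, Policy B: A=-2921. Highest is -2921 (Policy B).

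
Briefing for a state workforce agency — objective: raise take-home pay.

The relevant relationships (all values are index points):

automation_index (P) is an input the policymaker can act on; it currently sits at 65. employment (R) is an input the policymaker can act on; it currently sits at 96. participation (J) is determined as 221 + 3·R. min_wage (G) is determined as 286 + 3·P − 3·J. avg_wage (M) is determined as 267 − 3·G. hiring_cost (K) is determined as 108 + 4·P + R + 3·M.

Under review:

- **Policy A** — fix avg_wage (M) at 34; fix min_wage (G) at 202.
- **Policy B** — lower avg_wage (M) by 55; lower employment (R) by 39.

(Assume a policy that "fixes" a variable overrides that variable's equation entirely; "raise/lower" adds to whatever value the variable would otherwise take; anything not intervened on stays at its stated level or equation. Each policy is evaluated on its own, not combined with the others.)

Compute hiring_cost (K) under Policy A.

566

Policy A (M := 34, G := 202):
  P = 65
  R = 96
  J = 221 + 3·96 = 509
  G = 202
  M = 34
  K = 108 + 4·65 + 96 + 3·34 = 566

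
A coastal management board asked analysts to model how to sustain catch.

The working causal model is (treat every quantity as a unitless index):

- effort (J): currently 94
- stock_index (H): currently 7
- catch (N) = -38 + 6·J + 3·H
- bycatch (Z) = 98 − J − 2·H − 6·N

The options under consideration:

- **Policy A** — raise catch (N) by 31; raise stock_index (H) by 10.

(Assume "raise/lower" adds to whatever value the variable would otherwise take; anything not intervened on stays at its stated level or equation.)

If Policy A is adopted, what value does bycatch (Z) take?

Policy A (N + 31, H + 10):
  J = 94
  H = 7 + 10 = 17
  N = -38 + 6·94 + 3·17 (+31 from intervention) = 608
  Z = 98 − 94 − 2·17 − 6·608 = -3678

-3678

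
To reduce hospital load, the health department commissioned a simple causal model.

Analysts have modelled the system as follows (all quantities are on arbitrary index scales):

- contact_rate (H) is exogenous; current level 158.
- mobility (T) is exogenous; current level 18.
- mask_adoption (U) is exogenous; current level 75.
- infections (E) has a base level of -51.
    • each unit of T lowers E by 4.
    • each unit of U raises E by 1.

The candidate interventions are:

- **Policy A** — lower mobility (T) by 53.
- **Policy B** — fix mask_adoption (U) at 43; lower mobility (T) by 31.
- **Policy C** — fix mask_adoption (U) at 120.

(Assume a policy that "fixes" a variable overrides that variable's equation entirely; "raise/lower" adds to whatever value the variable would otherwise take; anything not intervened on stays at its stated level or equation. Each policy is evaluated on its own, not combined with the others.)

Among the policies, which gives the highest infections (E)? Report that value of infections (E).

Policy A (T − 53):
  T = 18 − 53 = -35
  U = 75
  E = -51 − 4·(-35) + 75 = 164
Policy B (U := 43, T − 31):
  T = 18 − 31 = -13
  U = 43
  E = -51 − 4·(-13) + 43 = 44
Policy C (U := 120):
  T = 18
  U = 120
  E = -51 − 4·18 + 120 = -3
Comparing — Policy A: E=164, Policy B: E=44, Policy C: E=-3. Highest is 164 (Policy A).

164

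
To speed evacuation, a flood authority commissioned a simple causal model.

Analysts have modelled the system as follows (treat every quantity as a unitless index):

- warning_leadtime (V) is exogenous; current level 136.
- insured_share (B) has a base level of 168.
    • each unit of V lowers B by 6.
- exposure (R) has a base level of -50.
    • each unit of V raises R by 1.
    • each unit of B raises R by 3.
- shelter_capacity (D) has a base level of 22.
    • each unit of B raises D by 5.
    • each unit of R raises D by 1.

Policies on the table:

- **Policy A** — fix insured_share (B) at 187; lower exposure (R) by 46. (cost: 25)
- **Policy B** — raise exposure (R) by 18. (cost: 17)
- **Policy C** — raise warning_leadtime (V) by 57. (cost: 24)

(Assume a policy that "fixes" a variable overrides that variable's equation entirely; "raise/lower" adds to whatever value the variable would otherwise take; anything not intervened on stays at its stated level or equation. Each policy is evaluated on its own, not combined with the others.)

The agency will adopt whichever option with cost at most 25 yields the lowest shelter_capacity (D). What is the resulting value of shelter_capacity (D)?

Policy A (B := 187, R − 46):
  V = 136
  B = 187
  R = -50 + 136 + 3·187 (−46 from intervention) = 601
  D = 22 + 5·187 + 601 = 1558
Policy B (R + 18):
  V = 136
  B = 168 − 6·136 = -648
  R = -50 + 136 + 3·(-648) (+18 from intervention) = -1840
  D = 22 + 5·(-648) + (-1840) = -5058
Policy C (V + 57):
  V = 136 + 57 = 193
  B = 168 − 6·193 = -990
  R = -50 + 193 + 3·(-990) = -2827
  D = 22 + 5·(-990) + (-2827) = -7755
Comparing — Policy A: D=1558, Policy B: D=-5058, Policy C: D=-7755. Lowest is -7755 (Policy C).

-7755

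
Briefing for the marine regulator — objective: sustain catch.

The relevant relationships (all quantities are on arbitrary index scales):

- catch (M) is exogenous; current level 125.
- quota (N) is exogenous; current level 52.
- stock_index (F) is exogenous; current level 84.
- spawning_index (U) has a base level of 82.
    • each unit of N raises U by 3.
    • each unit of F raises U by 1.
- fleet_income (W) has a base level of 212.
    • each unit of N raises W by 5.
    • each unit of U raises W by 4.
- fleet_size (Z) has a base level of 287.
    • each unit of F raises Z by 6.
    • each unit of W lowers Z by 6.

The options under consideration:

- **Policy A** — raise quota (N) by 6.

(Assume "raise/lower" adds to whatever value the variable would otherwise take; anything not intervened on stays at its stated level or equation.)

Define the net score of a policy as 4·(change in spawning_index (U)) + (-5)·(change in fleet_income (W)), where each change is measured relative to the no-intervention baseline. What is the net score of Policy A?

Baseline:
  N = 52
  F = 84
  U = 82 + 3·52 + 84 = 322
  W = 212 + 5·52 + 4·322 = 1760
Policy A (N + 6):
  N = 52 + 6 = 58
  F = 84
  U = 82 + 3·58 + 84 = 340
  W = 212 + 5·58 + 4·340 = 1862
ΔU = 340 − 322 = 18; ΔW = 1862 − 1760 = 102
Score = 4·18 + (-5)·102 = -438

-438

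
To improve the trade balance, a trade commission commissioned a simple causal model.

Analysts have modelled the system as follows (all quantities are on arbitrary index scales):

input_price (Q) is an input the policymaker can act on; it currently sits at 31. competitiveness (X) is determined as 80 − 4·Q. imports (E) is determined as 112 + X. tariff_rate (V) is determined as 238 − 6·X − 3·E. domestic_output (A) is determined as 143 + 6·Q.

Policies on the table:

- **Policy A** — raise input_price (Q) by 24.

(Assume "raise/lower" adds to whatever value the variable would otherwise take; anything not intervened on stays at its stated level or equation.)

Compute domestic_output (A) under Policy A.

Policy A (Q + 24):
  Q = 31 + 24 = 55
  A = 143 + 6·55 = 473

473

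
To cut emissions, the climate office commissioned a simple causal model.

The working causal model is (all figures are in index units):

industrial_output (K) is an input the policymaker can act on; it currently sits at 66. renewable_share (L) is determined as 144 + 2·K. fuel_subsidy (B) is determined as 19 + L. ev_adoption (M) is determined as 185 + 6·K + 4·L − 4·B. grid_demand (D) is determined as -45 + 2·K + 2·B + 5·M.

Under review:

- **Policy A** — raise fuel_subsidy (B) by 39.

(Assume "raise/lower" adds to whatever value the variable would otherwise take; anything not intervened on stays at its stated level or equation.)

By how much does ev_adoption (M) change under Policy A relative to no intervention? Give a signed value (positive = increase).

Baseline:
  K = 66
  L = 144 + 2·66 = 276
  B = 19 + 276 = 295
  M = 185 + 6·66 + 4·276 − 4·295 = 505
Policy A (B + 39):
  K = 66
  L = 144 + 2·66 = 276
  B = 19 + 276 (+39 from intervention) = 334
  M = 185 + 6·66 + 4·276 − 4·334 = 349
Change in M: 349 − 505 = -156

-156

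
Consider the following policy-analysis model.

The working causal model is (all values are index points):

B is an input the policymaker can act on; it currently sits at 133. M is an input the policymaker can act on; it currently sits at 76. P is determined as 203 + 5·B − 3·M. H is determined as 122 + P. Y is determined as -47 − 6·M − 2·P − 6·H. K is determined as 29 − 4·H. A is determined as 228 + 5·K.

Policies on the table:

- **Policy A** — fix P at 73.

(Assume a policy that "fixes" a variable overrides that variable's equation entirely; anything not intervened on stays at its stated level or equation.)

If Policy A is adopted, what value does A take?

Policy A (P := 73):
  B = 133
  M = 76
  P = 73
  H = 122 + 73 = 195
  K = 29 − 4·195 = -751
  A = 228 + 5·(-751) = -3527

-3527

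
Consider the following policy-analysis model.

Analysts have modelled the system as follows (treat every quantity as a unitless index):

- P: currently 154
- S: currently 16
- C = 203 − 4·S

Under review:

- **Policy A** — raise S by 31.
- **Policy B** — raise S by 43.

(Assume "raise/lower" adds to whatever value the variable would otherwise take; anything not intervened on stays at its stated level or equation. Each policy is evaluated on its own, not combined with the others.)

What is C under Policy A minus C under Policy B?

48

Policy A (S + 31):
  S = 16 + 31 = 47
  C = 203 − 4·47 = 15
Policy B (S + 43):
  S = 16 + 43 = 59
  C = 203 − 4·59 = -33
C: 15 − (-33) = 48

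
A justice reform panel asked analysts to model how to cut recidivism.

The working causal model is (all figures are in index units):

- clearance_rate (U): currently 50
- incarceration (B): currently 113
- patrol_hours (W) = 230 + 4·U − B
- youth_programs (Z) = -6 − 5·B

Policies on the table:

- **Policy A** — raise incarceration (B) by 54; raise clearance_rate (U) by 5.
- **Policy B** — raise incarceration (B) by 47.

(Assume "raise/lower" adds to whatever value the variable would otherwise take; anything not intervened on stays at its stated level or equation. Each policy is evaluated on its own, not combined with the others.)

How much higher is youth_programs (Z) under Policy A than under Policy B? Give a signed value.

-35

Policy A (B + 54, U + 5):
  B = 113 + 54 = 167
  Z = -6 − 5·167 = -841
Policy B (B + 47):
  B = 113 + 47 = 160
  Z = -6 − 5·160 = -806
Z: -841 − (-806) = -35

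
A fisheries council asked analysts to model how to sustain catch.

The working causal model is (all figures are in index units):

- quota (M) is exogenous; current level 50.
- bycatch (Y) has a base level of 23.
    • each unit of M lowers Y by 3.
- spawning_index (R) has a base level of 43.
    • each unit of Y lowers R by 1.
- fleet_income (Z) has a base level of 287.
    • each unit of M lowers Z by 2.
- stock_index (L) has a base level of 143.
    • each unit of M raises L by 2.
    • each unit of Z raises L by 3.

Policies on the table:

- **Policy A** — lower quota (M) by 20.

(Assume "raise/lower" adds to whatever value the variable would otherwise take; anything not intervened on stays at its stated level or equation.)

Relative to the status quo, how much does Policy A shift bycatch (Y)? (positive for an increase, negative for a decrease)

Baseline:
  M = 50
  Y = 23 − 3·50 = -127
Policy A (M − 20):
  M = 50 − 20 = 30
  Y = 23 − 3·30 = -67
Change in Y: -67 − (-127) = 60

60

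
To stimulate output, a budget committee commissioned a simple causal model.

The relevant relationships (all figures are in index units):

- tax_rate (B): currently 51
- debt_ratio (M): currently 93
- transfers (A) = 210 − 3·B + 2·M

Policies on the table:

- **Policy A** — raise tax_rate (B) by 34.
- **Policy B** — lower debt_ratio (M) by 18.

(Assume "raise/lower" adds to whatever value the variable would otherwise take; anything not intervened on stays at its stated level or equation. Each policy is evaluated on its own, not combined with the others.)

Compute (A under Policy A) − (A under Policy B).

-66

Policy A (B + 34):
  B = 51 + 34 = 85
  M = 93
  A = 210 − 3·85 + 2·93 = 141
Policy B (M − 18):
  B = 51
  M = 93 − 18 = 75
  A = 210 − 3·51 + 2·75 = 207
A: 141 − 207 = -66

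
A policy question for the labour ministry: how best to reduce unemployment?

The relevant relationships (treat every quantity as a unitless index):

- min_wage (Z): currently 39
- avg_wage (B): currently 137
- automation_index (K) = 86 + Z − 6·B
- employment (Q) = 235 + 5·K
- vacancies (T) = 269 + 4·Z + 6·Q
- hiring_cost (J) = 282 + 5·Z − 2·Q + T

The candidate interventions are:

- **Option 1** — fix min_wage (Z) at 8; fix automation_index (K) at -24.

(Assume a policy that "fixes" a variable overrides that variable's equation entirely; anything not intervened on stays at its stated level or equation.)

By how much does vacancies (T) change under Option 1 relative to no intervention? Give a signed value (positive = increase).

Baseline:
  Z = 39
  B = 137
  K = 86 + 39 − 6·137 = -697
  Q = 235 + 5·(-697) = -3250
  T = 269 + 4·39 + 6·(-3250) = -19075
Option 1 (Z := 8, K := -24):
  Z = 8
  B = 137
  K = -24
  Q = 235 + 5·(-24) = 115
  T = 269 + 4·8 + 6·115 = 991
Change in T: 991 − (-19075) = 20066

20066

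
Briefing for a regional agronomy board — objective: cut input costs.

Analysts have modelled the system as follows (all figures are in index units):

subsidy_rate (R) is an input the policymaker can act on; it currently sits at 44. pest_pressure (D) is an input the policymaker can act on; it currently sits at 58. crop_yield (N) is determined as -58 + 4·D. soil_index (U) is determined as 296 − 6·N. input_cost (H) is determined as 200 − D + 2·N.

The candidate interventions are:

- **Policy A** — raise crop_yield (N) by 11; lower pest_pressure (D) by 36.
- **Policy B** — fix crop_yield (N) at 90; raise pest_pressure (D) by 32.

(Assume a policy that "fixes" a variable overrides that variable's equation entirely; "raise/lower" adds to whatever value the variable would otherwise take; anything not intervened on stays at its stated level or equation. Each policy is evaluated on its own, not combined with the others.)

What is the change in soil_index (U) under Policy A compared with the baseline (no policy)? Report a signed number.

798

Baseline:
  D = 58
  N = -58 + 4·58 = 174
  U = 296 − 6·174 = -748
Policy A (N + 11, D − 36):
  D = 58 − 36 = 22
  N = -58 + 4·22 (+11 from intervention) = 41
  U = 296 − 6·41 = 50
Change in U: 50 − (-748) = 798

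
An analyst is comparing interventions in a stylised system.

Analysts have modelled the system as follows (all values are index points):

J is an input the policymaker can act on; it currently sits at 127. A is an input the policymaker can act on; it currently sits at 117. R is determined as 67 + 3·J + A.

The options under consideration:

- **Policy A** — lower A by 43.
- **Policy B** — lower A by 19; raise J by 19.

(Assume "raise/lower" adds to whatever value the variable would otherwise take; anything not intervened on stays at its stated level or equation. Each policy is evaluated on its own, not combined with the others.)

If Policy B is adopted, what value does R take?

603

Policy B (A − 19, J + 19):
  J = 127 + 19 = 146
  A = 117 − 19 = 98
  R = 67 + 3·146 + 98 = 603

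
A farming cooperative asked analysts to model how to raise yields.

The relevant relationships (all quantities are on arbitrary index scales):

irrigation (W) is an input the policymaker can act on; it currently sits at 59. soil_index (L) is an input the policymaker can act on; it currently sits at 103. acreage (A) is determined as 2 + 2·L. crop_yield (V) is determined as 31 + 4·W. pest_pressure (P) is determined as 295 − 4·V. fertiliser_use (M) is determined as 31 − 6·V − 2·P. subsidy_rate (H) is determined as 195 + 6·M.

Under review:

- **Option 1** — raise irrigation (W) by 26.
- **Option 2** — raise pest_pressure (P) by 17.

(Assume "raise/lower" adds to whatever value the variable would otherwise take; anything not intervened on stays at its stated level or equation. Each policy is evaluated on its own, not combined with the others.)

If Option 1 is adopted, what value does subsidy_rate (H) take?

1293

Option 1 (W + 26):
  W = 59 + 26 = 85
  V = 31 + 4·85 = 371
  P = 295 − 4·371 = -1189
  M = 31 − 6·371 − 2·(-1189) = 183
  H = 195 + 6·183 = 1293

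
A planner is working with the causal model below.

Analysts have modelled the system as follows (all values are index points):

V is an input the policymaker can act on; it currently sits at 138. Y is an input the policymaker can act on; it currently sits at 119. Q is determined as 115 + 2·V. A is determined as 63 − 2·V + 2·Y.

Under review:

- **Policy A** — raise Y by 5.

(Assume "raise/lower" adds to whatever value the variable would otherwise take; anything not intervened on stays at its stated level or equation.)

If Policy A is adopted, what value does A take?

Policy A (Y + 5):
  V = 138
  Y = 119 + 5 = 124
  A = 63 − 2·138 + 2·124 = 35

35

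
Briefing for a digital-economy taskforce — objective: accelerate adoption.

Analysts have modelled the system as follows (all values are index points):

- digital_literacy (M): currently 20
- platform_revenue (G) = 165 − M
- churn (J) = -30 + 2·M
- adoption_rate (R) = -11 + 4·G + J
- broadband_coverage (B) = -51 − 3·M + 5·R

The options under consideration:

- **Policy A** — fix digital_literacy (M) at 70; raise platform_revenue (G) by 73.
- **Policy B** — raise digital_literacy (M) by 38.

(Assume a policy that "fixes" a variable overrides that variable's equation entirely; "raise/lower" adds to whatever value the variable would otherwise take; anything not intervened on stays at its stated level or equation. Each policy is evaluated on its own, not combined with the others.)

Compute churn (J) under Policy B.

Policy B (M + 38):
  M = 20 + 38 = 58
  J = -30 + 2·58 = 86

86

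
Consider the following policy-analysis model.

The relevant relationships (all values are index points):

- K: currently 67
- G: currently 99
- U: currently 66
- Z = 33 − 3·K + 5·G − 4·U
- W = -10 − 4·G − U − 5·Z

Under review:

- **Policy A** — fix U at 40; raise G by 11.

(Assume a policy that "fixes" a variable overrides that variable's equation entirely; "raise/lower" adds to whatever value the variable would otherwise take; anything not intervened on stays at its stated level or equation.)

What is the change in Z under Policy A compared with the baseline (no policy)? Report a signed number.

Baseline:
  K = 67
  G = 99
  U = 66
  Z = 33 − 3·67 + 5·99 − 4·66 = 63
Policy A (U := 40, G + 11):
  K = 67
  G = 99 + 11 = 110
  U = 40
  Z = 33 − 3·67 + 5·110 − 4·40 = 222
Change in Z: 222 − 63 = 159

159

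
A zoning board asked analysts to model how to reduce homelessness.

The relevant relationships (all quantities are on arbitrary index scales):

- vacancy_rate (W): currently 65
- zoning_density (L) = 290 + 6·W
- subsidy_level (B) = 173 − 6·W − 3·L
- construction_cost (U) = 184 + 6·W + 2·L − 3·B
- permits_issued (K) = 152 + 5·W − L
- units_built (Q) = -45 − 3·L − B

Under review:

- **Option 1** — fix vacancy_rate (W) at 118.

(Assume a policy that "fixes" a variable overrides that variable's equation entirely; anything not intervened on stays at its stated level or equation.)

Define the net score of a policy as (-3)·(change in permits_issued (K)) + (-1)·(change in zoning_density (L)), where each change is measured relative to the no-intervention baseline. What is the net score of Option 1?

Baseline:
  W = 65
  L = 290 + 6·65 = 680
  K = 152 + 5·65 − 680 = -203
Option 1 (W := 118):
  W = 118
  L = 290 + 6·118 = 998
  K = 152 + 5·118 − 998 = -256
ΔK = -256 − (-203) = -53; ΔL = 998 − 680 = 318
Score = (-3)·(-53) + (-1)·318 = -159

-159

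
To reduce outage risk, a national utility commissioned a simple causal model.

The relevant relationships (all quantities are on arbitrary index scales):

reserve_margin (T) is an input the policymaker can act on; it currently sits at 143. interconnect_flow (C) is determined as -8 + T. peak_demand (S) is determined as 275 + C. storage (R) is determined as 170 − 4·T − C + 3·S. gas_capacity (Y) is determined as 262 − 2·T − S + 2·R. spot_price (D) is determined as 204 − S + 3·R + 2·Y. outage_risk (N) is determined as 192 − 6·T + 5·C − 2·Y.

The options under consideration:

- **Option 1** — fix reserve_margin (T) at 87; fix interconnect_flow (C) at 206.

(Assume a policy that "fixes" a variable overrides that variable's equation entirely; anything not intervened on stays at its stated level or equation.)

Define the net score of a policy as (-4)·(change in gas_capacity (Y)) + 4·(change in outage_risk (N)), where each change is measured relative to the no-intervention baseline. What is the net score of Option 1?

Baseline:
  T = 143
  C = -8 + 143 = 135
  S = 275 + 135 = 410
  R = 170 − 4·143 − 135 + 3·410 = 693
  Y = 262 − 2·143 − 410 + 2·693 = 952
  N = 192 − 6·143 + 5·135 − 2·952 = -1895
Option 1 (T := 87, C := 206):
  T = 87
  C = 206
  S = 275 + 206 = 481
  R = 170 − 4·87 − 206 + 3·481 = 1059
  Y = 262 − 2·87 − 481 + 2·1059 = 1725
  N = 192 − 6·87 + 5·206 − 2·1725 = -2750
ΔY = 1725 − 952 = 773; ΔN = -2750 − (-1895) = -855
Score = (-4)·773 + 4·(-855) = -6512

-6512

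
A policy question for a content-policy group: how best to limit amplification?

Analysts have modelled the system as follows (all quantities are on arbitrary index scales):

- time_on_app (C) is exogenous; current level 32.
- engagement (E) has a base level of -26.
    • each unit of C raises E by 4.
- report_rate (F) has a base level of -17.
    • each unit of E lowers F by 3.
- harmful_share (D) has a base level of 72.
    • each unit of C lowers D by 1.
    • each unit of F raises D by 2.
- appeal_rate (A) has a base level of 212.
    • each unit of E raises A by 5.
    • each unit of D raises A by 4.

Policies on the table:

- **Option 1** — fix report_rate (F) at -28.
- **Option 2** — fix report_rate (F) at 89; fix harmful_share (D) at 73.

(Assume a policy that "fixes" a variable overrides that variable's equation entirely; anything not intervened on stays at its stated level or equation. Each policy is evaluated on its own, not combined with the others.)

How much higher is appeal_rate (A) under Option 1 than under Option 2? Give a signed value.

Option 1 (F := -28):
  C = 32
  E = -26 + 4·32 = 102
  F = -28
  D = 72 − 32 + 2·(-28) = -16
  A = 212 + 5·102 + 4·(-16) = 658
Option 2 (F := 89, D := 73):
  C = 32
  E = -26 + 4·32 = 102
  F = 89
  D = 73
  A = 212 + 5·102 + 4·73 = 1014
A: 658 − 1014 = -356

-356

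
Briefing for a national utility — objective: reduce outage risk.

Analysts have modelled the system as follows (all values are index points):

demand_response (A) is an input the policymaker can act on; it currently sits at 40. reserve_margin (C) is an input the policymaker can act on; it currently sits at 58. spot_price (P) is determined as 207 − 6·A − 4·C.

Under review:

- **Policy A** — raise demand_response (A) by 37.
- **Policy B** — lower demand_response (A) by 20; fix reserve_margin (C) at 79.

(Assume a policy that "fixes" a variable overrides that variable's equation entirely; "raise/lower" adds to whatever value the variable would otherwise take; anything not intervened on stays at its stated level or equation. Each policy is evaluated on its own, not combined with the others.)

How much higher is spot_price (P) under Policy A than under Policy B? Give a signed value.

Policy A (A + 37):
  A = 40 + 37 = 77
  C = 58
  P = 207 − 6·77 − 4·58 = -487
Policy B (A − 20, C := 79):
  A = 40 − 20 = 20
  C = 79
  P = 207 − 6·20 − 4·79 = -229
P: -487 − (-229) = -258

-258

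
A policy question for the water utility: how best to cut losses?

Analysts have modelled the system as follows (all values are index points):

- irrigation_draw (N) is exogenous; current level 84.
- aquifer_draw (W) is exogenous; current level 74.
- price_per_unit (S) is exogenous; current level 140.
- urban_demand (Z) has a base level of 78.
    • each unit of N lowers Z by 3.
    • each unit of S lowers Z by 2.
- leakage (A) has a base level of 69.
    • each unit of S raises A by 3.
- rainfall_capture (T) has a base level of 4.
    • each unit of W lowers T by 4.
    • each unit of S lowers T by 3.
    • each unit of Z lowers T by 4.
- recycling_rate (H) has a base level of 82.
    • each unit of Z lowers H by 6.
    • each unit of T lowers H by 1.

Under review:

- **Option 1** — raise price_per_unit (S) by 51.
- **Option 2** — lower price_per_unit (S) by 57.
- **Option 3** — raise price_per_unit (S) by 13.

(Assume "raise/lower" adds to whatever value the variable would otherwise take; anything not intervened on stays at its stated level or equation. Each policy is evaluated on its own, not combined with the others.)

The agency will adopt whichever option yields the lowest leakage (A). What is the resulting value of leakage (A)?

Option 1 (S + 51):
  S = 140 + 51 = 191
  A = 69 + 3·191 = 642
Option 2 (S − 57):
  S = 140 − 57 = 83
  A = 69 + 3·83 = 318
Option 3 (S + 13):
  S = 140 + 13 = 153
  A = 69 + 3·153 = 528
Comparing — Option 1: A=642, Option 2: A=318, Option 3: A=528. Lowest is 318 (Option 2).

318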